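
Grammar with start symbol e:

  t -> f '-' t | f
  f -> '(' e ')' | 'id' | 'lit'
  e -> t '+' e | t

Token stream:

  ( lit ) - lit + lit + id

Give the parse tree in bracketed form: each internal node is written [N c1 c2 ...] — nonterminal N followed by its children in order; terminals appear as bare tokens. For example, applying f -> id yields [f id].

[e [t [f ( [e [t [f lit]]] )] - [t [f lit]]] + [e [t [f lit]] + [e [t [f id]]]]]

e
t + e
f - t + e
( e ) - t + e
( t ) - t + e
( f ) - t + e
( lit ) - t + e
( lit ) - f + e
( lit ) - lit + e
( lit ) - lit + t + e
( lit ) - lit + f + e
( lit ) - lit + lit + e
( lit ) - lit + lit + t
( lit ) - lit + lit + f
( lit ) - lit + lit + id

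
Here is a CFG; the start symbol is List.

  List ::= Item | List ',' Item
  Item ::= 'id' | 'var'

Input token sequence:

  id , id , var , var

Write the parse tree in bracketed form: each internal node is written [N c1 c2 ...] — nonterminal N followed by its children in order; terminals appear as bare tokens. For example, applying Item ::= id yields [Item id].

[List [List [List [List [Item id]] , [Item id]] , [Item var]] , [Item var]]

List
List , Item
List , Item , Item
List , Item , Item , Item
Item , Item , Item , Item
id , Item , Item , Item
id , id , Item , Item
id , id , var , Item
id , id , var , var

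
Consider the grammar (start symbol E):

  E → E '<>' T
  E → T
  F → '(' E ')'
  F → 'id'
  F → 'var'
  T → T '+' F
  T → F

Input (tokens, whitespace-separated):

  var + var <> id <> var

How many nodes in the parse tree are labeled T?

[E [E [E [T [T [F var]] + [F var]]] <> [T [F id]]] <> [T [F var]]]

4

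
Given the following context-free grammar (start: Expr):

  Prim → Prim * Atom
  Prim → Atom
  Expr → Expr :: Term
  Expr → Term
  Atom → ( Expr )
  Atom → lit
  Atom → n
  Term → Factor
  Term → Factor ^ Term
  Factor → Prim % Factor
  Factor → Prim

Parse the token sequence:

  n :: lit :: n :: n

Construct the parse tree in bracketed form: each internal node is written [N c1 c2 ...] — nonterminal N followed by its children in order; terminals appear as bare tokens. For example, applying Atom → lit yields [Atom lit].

Expr
Expr :: Term
Expr :: Term :: Term
Expr :: Term :: Term :: Term
Term :: Term :: Term :: Term
Factor :: Term :: Term :: Term
Prim :: Term :: Term :: Term
Atom :: Term :: Term :: Term
n :: Term :: Term :: Term
n :: Factor :: Term :: Term
n :: Prim :: Term :: Term
n :: Atom :: Term :: Term
n :: lit :: Term :: Term
n :: lit :: Factor :: Term
n :: lit :: Prim :: Term
n :: lit :: Atom :: Term
n :: lit :: n :: Term
n :: lit :: n :: Factor
n :: lit :: n :: Prim
n :: lit :: n :: Atom
n :: lit :: n :: n

[Expr [Expr [Expr [Expr [Term [Factor [Prim [Atom n]]]]] :: [Term [Factor [Prim [Atom lit]]]]] :: [Term [Factor [Prim [Atom n]]]]] :: [Term [Factor [Prim [Atom n]]]]]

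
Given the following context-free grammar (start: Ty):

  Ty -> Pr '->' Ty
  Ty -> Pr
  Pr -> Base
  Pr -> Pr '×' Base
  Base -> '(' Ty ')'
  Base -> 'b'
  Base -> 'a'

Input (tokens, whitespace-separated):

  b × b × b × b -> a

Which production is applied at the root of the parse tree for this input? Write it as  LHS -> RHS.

Ty -> Pr '->' Ty

[Ty [Pr [Pr [Pr [Pr [Base b]] × [Base b]] × [Base b]] × [Base b]] -> [Ty [Pr [Base a]]]]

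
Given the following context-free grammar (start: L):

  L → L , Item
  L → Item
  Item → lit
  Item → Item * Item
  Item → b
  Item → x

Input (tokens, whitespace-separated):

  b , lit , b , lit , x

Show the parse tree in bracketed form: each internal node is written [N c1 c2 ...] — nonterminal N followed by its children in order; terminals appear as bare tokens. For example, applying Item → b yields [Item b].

[L [L [L [L [L [Item b]] , [Item lit]] , [Item b]] , [Item lit]] , [Item x]]

L
L , Item
L , Item , Item
L , Item , Item , Item
L , Item , Item , Item , Item
Item , Item , Item , Item , Item
b , Item , Item , Item , Item
b , lit , Item , Item , Item
b , lit , b , Item , Item
b , lit , b , lit , Item
b , lit , b , lit , x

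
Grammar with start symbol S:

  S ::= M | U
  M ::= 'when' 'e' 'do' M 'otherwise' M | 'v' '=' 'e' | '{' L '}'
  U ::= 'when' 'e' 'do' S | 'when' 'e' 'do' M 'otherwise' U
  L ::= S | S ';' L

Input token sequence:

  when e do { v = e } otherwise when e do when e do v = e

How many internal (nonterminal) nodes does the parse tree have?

11

[S [U when e do [M { [L [S [M v = e]]] }] otherwise [U when e do [S [U when e do [S [M v = e]]]]]]]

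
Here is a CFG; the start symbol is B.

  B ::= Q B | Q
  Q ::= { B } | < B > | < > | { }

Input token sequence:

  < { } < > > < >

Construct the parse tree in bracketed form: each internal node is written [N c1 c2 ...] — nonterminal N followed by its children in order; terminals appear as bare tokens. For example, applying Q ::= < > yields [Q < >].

B
Q B
< B > B
< Q B > B
< { } B > B
< { } Q > B
< { } < > > B
< { } < > > Q
< { } < > > < >

[B [Q < [B [Q { }] [B [Q < >]]] >] [B [Q < >]]]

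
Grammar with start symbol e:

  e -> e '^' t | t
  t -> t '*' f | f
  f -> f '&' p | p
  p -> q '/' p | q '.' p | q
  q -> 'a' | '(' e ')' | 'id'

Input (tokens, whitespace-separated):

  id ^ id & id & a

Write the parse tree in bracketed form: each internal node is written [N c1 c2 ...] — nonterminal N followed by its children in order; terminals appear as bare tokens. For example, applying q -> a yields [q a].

e
e ^ t
t ^ t
f ^ t
p ^ t
q ^ t
id ^ t
id ^ f
id ^ f & p
id ^ f & p & p
id ^ p & p & p
id ^ q & p & p
id ^ id & p & p
id ^ id & q & p
id ^ id & id & p
id ^ id & id & q
id ^ id & id & a

[e [e [t [f [p [q id]]]]] ^ [t [f [f [f [p [q id]]] & [p [q id]]] & [p [q a]]]]]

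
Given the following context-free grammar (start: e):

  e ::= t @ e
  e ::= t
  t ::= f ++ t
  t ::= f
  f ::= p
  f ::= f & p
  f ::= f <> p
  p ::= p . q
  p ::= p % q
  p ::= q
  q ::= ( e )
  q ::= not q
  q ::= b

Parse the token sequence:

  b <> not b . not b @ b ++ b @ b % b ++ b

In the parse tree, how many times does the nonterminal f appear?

6

[e [t [f [f [p [q b]]] <> [p [p [q not [q b]]] . [q not [q b]]]]] @ [e [t [f [p [q b]]] ++ [t [f [p [q b]]]]] @ [e [t [f [p [p [q b]] % [q b]]] ++ [t [f [p [q b]]]]]]]]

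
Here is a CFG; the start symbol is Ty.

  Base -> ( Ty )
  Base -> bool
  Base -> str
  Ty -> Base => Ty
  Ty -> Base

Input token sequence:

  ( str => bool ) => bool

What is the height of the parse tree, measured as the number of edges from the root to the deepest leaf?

[Ty [Base ( [Ty [Base str] => [Ty [Base bool]]] )] => [Ty [Base bool]]]

5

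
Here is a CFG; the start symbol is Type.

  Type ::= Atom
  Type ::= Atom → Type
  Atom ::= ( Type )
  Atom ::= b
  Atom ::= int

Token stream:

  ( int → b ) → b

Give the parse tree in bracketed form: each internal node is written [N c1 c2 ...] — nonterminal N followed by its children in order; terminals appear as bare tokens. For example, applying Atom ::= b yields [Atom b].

Type
Atom → Type
( Type ) → Type
( Atom → Type ) → Type
( int → Type ) → Type
( int → Atom ) → Type
( int → b ) → Type
( int → b ) → Atom
( int → b ) → b

[Type [Atom ( [Type [Atom int] → [Type [Atom b]]] )] → [Type [Atom b]]]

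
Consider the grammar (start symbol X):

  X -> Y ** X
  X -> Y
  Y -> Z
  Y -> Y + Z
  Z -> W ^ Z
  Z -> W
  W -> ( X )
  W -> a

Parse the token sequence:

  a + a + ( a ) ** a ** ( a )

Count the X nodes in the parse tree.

[X [Y [Y [Y [Z [W a]]] + [Z [W a]]] + [Z [W ( [X [Y [Z [W a]]]] )]]] ** [X [Y [Z [W a]]] ** [X [Y [Z [W ( [X [Y [Z [W a]]]] )]]]]]]

5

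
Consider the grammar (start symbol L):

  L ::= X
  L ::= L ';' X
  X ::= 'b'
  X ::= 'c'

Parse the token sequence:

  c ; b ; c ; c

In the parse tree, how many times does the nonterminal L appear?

4

[L [L [L [L [X c]] ; [X b]] ; [X c]] ; [X c]]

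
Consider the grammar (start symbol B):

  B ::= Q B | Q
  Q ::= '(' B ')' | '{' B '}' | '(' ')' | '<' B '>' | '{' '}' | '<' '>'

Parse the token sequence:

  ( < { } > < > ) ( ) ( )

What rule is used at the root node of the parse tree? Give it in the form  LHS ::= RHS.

B ::= Q B

[B [Q ( [B [Q < [B [Q { }]] >] [B [Q < >]]] )] [B [Q ( )] [B [Q ( )]]]]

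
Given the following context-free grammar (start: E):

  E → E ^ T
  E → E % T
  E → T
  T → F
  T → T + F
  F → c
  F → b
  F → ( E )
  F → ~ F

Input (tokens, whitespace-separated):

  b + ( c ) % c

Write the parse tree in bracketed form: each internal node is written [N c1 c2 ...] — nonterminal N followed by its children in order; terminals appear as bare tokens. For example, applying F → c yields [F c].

[E [E [T [T [F b]] + [F ( [E [T [F c]]] )]]] % [T [F c]]]

E
E % T
T % T
T + F % T
F + F % T
b + F % T
b + ( E ) % T
b + ( T ) % T
b + ( F ) % T
b + ( c ) % T
b + ( c ) % F
b + ( c ) % c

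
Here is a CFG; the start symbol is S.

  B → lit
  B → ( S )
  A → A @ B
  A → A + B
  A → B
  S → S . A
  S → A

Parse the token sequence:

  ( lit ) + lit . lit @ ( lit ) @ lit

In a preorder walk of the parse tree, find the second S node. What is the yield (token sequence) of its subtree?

( lit ) + lit

[S [S [A [A [B ( [S [A [B lit]]] )]] + [B lit]]] . [A [A [A [B lit]] @ [B ( [S [A [B lit]]] )]] @ [B lit]]]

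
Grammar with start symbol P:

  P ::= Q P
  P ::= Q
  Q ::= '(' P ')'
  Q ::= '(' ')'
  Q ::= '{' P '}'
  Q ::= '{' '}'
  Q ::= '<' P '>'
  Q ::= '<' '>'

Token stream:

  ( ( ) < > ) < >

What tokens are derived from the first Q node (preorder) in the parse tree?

[P [Q ( [P [Q ( )] [P [Q < >]]] )] [P [Q < >]]]

( ( ) < > )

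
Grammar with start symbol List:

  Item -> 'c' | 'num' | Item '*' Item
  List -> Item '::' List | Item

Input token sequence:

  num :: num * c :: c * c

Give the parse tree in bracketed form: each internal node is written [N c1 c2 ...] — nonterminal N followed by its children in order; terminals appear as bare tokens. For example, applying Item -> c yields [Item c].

[List [Item num] :: [List [Item [Item num] * [Item c]] :: [List [Item [Item c] * [Item c]]]]]

List
Item :: List
num :: List
num :: Item :: List
num :: Item * Item :: List
num :: num * Item :: List
num :: num * c :: List
num :: num * c :: Item
num :: num * c :: Item * Item
num :: num * c :: c * Item
num :: num * c :: c * c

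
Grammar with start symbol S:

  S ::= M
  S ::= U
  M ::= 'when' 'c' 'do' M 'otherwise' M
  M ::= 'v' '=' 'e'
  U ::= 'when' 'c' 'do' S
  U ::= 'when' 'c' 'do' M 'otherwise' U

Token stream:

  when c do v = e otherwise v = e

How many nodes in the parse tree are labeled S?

1

[S [M when c do [M v = e] otherwise [M v = e]]]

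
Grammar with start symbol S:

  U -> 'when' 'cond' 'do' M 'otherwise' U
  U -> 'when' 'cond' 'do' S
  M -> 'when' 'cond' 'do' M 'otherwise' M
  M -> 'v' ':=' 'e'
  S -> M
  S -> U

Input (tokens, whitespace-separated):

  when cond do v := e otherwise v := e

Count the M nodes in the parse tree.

[S [M when cond do [M v := e] otherwise [M v := e]]]

3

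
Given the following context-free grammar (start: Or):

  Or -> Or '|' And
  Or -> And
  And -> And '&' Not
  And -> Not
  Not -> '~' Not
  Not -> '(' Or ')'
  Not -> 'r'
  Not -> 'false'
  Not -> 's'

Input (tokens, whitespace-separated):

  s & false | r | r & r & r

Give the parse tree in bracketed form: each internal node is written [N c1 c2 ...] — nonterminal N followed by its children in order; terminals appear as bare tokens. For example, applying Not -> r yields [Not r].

Or
Or | And
Or | And | And
And | And | And
And & Not | And | And
Not & Not | And | And
s & Not | And | And
s & false | And | And
s & false | Not | And
s & false | r | And
s & false | r | And & Not
s & false | r | And & Not & Not
s & false | r | Not & Not & Not
s & false | r | r & Not & Not
s & false | r | r & r & Not
s & false | r | r & r & r

[Or [Or [Or [And [And [Not s]] & [Not false]]] | [And [Not r]]] | [And [And [And [Not r]] & [Not r]] & [Not r]]]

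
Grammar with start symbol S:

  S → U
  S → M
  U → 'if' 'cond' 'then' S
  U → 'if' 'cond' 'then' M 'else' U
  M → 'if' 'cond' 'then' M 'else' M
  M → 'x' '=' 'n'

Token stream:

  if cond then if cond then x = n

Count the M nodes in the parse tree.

[S [U if cond then [S [U if cond then [S [M x = n]]]]]]

1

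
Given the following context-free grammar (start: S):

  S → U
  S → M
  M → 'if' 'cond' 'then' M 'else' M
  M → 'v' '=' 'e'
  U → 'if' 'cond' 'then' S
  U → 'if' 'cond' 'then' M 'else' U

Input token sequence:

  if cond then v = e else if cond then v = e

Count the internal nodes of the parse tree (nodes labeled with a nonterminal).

6

[S [U if cond then [M v = e] else [U if cond then [S [M v = e]]]]]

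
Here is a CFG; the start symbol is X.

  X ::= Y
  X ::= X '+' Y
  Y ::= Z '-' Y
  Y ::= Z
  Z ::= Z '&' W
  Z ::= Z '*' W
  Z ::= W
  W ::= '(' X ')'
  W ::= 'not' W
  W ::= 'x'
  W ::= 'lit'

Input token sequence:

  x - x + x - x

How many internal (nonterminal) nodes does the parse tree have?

[X [X [Y [Z [W x]] - [Y [Z [W x]]]]] + [Y [Z [W x]] - [Y [Z [W x]]]]]

14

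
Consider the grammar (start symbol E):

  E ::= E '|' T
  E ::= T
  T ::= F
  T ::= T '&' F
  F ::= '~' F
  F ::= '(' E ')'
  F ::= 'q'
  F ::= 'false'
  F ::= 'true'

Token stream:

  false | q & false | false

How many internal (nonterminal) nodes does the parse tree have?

[E [E [E [T [F false]]] | [T [T [F q]] & [F false]]] | [T [F false]]]

11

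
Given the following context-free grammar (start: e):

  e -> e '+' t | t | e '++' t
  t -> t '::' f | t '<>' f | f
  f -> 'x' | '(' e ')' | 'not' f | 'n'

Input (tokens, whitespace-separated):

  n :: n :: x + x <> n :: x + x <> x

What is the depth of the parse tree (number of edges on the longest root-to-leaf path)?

7

[e [e [e [t [t [t [f n]] :: [f n]] :: [f x]]] + [t [t [t [f x]] <> [f n]] :: [f x]]] + [t [t [f x]] <> [f x]]]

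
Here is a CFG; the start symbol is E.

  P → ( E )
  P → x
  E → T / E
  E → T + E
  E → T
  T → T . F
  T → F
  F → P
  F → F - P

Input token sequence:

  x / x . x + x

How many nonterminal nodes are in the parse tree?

[E [T [F [P x]]] / [E [T [T [F [P x]]] . [F [P x]]] + [E [T [F [P x]]]]]]

15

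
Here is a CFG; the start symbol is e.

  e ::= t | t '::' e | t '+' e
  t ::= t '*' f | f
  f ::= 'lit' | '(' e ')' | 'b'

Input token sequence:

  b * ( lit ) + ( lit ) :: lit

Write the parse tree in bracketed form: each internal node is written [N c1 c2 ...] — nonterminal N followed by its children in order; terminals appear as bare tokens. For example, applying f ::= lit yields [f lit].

[e [t [t [f b]] * [f ( [e [t [f lit]]] )]] + [e [t [f ( [e [t [f lit]]] )]] :: [e [t [f lit]]]]]

e
t + e
t * f + e
f * f + e
b * f + e
b * ( e ) + e
b * ( t ) + e
b * ( f ) + e
b * ( lit ) + e
b * ( lit ) + t :: e
b * ( lit ) + f :: e
b * ( lit ) + ( e ) :: e
b * ( lit ) + ( t ) :: e
b * ( lit ) + ( f ) :: e
b * ( lit ) + ( lit ) :: e
b * ( lit ) + ( lit ) :: t
b * ( lit ) + ( lit ) :: f
b * ( lit ) + ( lit ) :: lit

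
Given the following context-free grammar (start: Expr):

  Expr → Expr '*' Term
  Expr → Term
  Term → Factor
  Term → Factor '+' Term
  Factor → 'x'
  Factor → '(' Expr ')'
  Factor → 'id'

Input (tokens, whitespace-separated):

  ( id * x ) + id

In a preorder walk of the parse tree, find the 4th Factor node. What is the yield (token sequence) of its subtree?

id

[Expr [Term [Factor ( [Expr [Expr [Term [Factor id]]] * [Term [Factor x]]] )] + [Term [Factor id]]]]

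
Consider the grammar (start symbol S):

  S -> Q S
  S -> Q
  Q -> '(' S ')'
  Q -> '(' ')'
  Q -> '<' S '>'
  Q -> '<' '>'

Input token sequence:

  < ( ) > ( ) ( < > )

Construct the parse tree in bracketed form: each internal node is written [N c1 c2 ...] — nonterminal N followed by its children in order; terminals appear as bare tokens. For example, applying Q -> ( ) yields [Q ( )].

[S [Q < [S [Q ( )]] >] [S [Q ( )] [S [Q ( [S [Q < >]] )]]]]

S
Q S
< S > S
< Q > S
< ( ) > S
< ( ) > Q S
< ( ) > ( ) S
< ( ) > ( ) Q
< ( ) > ( ) ( S )
< ( ) > ( ) ( Q )
< ( ) > ( ) ( < > )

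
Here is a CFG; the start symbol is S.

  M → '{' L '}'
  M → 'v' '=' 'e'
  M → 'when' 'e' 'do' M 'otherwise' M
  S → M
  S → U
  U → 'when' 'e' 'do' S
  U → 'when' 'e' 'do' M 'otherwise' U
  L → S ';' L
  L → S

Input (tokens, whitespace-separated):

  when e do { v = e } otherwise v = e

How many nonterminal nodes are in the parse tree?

7

[S [M when e do [M { [L [S [M v = e]]] }] otherwise [M v = e]]]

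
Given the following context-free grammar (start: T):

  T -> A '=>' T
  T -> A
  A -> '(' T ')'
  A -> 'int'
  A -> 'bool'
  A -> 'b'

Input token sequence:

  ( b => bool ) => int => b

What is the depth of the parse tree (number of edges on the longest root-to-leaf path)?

5

[T [A ( [T [A b] => [T [A bool]]] )] => [T [A int] => [T [A b]]]]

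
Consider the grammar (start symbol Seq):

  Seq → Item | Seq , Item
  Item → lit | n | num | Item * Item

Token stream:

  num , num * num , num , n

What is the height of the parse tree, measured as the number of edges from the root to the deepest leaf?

5

[Seq [Seq [Seq [Seq [Item num]] , [Item [Item num] * [Item num]]] , [Item num]] , [Item n]]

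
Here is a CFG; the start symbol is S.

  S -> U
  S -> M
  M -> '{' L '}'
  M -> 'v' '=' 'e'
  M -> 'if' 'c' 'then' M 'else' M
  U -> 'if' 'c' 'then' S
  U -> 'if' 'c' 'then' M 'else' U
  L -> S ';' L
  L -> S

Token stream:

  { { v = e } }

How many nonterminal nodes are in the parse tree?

8

[S [M { [L [S [M { [L [S [M v = e]]] }]]] }]]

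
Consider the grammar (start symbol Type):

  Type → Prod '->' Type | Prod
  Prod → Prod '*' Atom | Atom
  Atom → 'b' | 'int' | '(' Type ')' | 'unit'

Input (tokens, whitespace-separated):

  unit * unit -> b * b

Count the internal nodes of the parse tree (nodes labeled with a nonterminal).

[Type [Prod [Prod [Atom unit]] * [Atom unit]] -> [Type [Prod [Prod [Atom b]] * [Atom b]]]]

10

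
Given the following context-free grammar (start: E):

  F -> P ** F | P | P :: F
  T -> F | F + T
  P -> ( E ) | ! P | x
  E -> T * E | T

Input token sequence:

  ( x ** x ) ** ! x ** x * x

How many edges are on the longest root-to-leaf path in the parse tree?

[E [T [F [P ( [E [T [F [P x] ** [F [P x]]]]] )] ** [F [P ! [P x]] ** [F [P x]]]]] * [E [T [F [P x]]]]]

9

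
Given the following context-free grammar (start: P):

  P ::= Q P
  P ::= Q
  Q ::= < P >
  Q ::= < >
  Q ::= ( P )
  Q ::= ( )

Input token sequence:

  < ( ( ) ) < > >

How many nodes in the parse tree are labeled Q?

[P [Q < [P [Q ( [P [Q ( )]] )] [P [Q < >]]] >]]

4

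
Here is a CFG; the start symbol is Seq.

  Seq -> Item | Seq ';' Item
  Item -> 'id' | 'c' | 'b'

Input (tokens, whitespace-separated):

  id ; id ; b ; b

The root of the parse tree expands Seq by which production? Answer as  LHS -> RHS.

Seq -> Seq ';' Item

[Seq [Seq [Seq [Seq [Item id]] ; [Item id]] ; [Item b]] ; [Item b]]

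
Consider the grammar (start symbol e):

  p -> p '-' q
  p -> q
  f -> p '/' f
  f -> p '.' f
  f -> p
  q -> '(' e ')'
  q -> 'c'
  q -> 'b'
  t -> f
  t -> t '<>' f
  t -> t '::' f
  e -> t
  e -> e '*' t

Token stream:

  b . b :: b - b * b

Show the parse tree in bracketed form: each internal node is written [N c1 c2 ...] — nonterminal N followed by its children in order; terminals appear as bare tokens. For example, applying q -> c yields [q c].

[e [e [t [t [f [p [q b]] . [f [p [q b]]]]] :: [f [p [p [q b]] - [q b]]]]] * [t [f [p [q b]]]]]

e
e * t
t * t
t :: f * t
f :: f * t
p . f :: f * t
q . f :: f * t
b . f :: f * t
b . p :: f * t
b . q :: f * t
b . b :: f * t
b . b :: p * t
b . b :: p - q * t
b . b :: q - q * t
b . b :: b - q * t
b . b :: b - b * t
b . b :: b - b * f
b . b :: b - b * p
b . b :: b - b * q
b . b :: b - b * b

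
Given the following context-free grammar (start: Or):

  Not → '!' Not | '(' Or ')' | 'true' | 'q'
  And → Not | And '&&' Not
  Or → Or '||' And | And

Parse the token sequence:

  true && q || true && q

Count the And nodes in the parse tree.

[Or [Or [And [And [Not true]] && [Not q]]] || [And [And [Not true]] && [Not q]]]

4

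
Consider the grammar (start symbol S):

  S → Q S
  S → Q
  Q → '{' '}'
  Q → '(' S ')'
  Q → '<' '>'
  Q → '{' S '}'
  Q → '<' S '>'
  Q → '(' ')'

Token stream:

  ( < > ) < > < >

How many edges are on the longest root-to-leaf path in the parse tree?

[S [Q ( [S [Q < >]] )] [S [Q < >] [S [Q < >]]]]

4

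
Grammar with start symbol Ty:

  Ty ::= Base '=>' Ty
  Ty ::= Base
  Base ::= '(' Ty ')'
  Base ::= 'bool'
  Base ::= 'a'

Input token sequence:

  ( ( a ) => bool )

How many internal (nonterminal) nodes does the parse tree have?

[Ty [Base ( [Ty [Base ( [Ty [Base a]] )] => [Ty [Base bool]]] )]]

8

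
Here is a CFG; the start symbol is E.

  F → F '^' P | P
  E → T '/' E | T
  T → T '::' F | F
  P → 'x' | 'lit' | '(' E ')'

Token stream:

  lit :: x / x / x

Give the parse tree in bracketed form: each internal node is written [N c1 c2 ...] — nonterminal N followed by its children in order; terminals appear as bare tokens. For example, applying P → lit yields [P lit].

[E [T [T [F [P lit]]] :: [F [P x]]] / [E [T [F [P x]]] / [E [T [F [P x]]]]]]

E
T / E
T :: F / E
F :: F / E
P :: F / E
lit :: F / E
lit :: P / E
lit :: x / E
lit :: x / T / E
lit :: x / F / E
lit :: x / P / E
lit :: x / x / E
lit :: x / x / T
lit :: x / x / F
lit :: x / x / P
lit :: x / x / x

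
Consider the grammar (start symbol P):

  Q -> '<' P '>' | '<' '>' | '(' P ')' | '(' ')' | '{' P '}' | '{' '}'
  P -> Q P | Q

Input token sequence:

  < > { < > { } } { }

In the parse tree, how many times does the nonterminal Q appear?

5

[P [Q < >] [P [Q { [P [Q < >] [P [Q { }]]] }] [P [Q { }]]]]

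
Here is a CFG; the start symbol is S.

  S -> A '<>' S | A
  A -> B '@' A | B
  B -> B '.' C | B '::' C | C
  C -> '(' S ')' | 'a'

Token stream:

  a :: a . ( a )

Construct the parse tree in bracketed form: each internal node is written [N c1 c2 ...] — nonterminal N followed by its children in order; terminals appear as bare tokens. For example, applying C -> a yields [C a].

S
A
B
B . C
B :: C . C
C :: C . C
a :: C . C
a :: a . C
a :: a . ( S )
a :: a . ( A )
a :: a . ( B )
a :: a . ( C )
a :: a . ( a )

[S [A [B [B [B [C a]] :: [C a]] . [C ( [S [A [B [C a]]]] )]]]]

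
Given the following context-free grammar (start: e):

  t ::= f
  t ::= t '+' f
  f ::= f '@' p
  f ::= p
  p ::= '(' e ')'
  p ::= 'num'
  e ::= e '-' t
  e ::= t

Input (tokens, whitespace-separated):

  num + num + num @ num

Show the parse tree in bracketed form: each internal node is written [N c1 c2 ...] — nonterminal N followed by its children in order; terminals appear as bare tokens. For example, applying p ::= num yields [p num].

e
t
t + f
t + f + f
f + f + f
p + f + f
num + f + f
num + p + f
num + num + f
num + num + f @ p
num + num + p @ p
num + num + num @ p
num + num + num @ num

[e [t [t [t [f [p num]]] + [f [p num]]] + [f [f [p num]] @ [p num]]]]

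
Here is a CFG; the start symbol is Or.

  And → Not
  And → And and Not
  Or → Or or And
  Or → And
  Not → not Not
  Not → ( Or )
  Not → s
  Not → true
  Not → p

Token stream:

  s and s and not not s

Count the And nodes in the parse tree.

[Or [And [And [And [Not s]] and [Not s]] and [Not not [Not not [Not s]]]]]

3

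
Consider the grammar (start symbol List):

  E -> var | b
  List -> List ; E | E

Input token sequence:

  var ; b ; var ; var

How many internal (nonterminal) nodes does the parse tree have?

8

[List [List [List [List [E var]] ; [E b]] ; [E var]] ; [E var]]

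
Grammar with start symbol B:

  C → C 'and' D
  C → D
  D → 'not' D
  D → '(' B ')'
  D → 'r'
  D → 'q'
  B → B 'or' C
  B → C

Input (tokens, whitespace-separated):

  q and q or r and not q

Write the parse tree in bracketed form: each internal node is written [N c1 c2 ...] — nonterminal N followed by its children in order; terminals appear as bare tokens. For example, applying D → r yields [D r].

B
B or C
C or C
C and D or C
D and D or C
q and D or C
q and q or C
q and q or C and D
q and q or D and D
q and q or r and D
q and q or r and not D
q and q or r and not q

[B [B [C [C [D q]] and [D q]]] or [C [C [D r]] and [D not [D q]]]]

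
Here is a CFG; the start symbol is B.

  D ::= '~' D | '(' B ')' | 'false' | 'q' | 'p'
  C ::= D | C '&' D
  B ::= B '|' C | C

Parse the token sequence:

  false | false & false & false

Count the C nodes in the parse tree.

[B [B [C [D false]]] | [C [C [C [D false]] & [D false]] & [D false]]]

4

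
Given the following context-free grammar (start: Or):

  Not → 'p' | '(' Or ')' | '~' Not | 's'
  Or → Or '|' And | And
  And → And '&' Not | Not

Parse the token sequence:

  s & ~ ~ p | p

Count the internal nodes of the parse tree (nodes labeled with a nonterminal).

10

[Or [Or [And [And [Not s]] & [Not ~ [Not ~ [Not p]]]]] | [And [Not p]]]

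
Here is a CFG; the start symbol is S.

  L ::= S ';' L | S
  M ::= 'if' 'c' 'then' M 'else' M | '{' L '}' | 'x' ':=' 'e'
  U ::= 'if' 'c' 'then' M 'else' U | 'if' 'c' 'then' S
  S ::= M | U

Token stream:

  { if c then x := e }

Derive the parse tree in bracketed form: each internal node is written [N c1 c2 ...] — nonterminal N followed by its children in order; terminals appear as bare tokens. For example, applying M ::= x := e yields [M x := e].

[S [M { [L [S [U if c then [S [M x := e]]]]] }]]

S
M
{ L }
{ S }
{ U }
{ if c then S }
{ if c then M }
{ if c then x := e }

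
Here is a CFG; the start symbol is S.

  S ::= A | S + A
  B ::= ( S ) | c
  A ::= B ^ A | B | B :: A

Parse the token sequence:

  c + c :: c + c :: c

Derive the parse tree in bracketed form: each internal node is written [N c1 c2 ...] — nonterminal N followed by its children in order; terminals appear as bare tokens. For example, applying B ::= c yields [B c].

[S [S [S [A [B c]]] + [A [B c] :: [A [B c]]]] + [A [B c] :: [A [B c]]]]

S
S + A
S + A + A
A + A + A
B + A + A
c + A + A
c + B :: A + A
c + c :: A + A
c + c :: B + A
c + c :: c + A
c + c :: c + B :: A
c + c :: c + c :: A
c + c :: c + c :: B
c + c :: c + c :: c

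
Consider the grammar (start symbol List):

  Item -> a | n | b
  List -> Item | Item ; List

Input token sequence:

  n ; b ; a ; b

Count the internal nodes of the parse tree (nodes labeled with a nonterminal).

[List [Item n] ; [List [Item b] ; [List [Item a] ; [List [Item b]]]]]

8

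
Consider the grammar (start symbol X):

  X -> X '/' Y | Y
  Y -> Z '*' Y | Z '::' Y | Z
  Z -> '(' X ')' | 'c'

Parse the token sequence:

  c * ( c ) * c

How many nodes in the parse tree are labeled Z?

[X [Y [Z c] * [Y [Z ( [X [Y [Z c]]] )] * [Y [Z c]]]]]

4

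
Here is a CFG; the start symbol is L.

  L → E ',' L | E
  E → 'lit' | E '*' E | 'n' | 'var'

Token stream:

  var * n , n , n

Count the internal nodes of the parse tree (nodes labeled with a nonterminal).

8

[L [E [E var] * [E n]] , [L [E n] , [L [E n]]]]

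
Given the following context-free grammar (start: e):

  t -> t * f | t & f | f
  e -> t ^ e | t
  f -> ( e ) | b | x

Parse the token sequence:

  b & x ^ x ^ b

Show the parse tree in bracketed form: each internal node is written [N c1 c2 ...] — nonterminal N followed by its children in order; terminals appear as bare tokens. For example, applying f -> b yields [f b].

[e [t [t [f b]] & [f x]] ^ [e [t [f x]] ^ [e [t [f b]]]]]

e
t ^ e
t & f ^ e
f & f ^ e
b & f ^ e
b & x ^ e
b & x ^ t ^ e
b & x ^ f ^ e
b & x ^ x ^ e
b & x ^ x ^ t
b & x ^ x ^ f
b & x ^ x ^ b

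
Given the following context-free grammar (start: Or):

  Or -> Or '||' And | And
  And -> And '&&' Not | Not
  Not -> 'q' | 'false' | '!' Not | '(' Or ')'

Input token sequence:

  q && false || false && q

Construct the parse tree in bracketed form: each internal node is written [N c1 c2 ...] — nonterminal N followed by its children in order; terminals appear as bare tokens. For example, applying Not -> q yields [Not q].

Or
Or || And
And || And
And && Not || And
Not && Not || And
q && Not || And
q && false || And
q && false || And && Not
q && false || Not && Not
q && false || false && Not
q && false || false && q

[Or [Or [And [And [Not q]] && [Not false]]] || [And [And [Not false]] && [Not q]]]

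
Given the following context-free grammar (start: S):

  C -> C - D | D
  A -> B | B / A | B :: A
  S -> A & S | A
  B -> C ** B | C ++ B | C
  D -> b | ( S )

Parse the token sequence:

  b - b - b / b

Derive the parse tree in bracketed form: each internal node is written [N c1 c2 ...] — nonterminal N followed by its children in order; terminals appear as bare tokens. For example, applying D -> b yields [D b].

S
A
B / A
C / A
C - D / A
C - D - D / A
D - D - D / A
b - D - D / A
b - b - D / A
b - b - b / A
b - b - b / B
b - b - b / C
b - b - b / D
b - b - b / b

[S [A [B [C [C [C [D b]] - [D b]] - [D b]]] / [A [B [C [D b]]]]]]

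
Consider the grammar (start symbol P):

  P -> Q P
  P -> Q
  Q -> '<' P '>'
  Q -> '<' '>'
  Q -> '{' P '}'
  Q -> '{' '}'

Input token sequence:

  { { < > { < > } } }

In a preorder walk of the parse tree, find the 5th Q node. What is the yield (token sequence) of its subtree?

[P [Q { [P [Q { [P [Q < >] [P [Q { [P [Q < >]] }]]] }]] }]]

< >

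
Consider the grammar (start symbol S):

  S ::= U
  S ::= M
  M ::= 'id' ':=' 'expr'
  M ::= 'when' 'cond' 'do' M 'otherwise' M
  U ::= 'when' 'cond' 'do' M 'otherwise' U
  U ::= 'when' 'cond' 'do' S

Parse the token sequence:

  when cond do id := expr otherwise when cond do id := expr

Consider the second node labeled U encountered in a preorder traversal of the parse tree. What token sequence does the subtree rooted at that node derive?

when cond do id := expr

[S [U when cond do [M id := expr] otherwise [U when cond do [S [M id := expr]]]]]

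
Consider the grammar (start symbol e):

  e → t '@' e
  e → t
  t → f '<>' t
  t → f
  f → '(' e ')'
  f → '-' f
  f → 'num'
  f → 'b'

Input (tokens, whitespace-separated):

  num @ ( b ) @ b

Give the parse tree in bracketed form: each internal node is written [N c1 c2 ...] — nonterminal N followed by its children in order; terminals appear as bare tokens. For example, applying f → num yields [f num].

e
t @ e
f @ e
num @ e
num @ t @ e
num @ f @ e
num @ ( e ) @ e
num @ ( t ) @ e
num @ ( f ) @ e
num @ ( b ) @ e
num @ ( b ) @ t
num @ ( b ) @ f
num @ ( b ) @ b

[e [t [f num]] @ [e [t [f ( [e [t [f b]]] )]] @ [e [t [f b]]]]]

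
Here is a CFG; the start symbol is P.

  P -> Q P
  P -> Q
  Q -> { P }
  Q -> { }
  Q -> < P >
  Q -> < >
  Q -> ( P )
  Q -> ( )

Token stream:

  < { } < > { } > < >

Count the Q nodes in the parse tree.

[P [Q < [P [Q { }] [P [Q < >] [P [Q { }]]]] >] [P [Q < >]]]

5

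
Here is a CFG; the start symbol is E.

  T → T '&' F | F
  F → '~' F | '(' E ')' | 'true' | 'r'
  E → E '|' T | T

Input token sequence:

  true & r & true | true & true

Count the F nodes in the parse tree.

[E [E [T [T [T [F true]] & [F r]] & [F true]]] | [T [T [F true]] & [F true]]]

5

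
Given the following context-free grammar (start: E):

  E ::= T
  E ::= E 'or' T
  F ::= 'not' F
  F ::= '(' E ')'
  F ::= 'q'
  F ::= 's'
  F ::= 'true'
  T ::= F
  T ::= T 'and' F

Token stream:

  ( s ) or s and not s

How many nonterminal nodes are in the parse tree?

12

[E [E [T [F ( [E [T [F s]]] )]]] or [T [T [F s]] and [F not [F s]]]]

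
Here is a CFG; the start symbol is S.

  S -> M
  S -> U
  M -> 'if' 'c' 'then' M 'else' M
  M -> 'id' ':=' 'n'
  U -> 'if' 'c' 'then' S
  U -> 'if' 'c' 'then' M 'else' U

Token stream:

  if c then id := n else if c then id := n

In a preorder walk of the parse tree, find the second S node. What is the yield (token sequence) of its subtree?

id := n

[S [U if c then [M id := n] else [U if c then [S [M id := n]]]]]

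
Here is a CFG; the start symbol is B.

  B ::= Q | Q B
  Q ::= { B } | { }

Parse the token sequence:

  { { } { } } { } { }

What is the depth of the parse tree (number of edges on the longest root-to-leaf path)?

5

[B [Q { [B [Q { }] [B [Q { }]]] }] [B [Q { }] [B [Q { }]]]]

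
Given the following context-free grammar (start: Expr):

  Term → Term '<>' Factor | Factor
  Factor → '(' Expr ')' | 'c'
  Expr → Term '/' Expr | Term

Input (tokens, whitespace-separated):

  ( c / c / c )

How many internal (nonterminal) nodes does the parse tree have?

12

[Expr [Term [Factor ( [Expr [Term [Factor c]] / [Expr [Term [Factor c]] / [Expr [Term [Factor c]]]]] )]]]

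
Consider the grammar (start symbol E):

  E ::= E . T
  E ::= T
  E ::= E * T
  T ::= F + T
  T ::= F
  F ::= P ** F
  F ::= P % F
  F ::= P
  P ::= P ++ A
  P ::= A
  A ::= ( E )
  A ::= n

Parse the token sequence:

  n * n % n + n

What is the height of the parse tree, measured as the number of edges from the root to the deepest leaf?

6

[E [E [T [F [P [A n]]]]] * [T [F [P [A n]] % [F [P [A n]]]] + [T [F [P [A n]]]]]]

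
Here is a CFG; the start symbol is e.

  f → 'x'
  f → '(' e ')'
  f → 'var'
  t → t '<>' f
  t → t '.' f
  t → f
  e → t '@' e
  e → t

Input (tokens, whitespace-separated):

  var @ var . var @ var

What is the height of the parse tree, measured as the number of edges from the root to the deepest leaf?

5

[e [t [f var]] @ [e [t [t [f var]] . [f var]] @ [e [t [f var]]]]]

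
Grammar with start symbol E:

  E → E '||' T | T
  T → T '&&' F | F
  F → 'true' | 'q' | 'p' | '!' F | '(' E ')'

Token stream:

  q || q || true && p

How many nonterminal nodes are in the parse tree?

11

[E [E [E [T [F q]]] || [T [F q]]] || [T [T [F true]] && [F p]]]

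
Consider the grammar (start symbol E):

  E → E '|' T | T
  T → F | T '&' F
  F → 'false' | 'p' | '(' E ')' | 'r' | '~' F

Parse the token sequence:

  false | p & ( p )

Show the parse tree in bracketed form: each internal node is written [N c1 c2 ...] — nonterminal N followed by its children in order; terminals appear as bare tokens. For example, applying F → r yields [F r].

[E [E [T [F false]]] | [T [T [F p]] & [F ( [E [T [F p]]] )]]]

E
E | T
T | T
F | T
false | T
false | T & F
false | F & F
false | p & F
false | p & ( E )
false | p & ( T )
false | p & ( F )
false | p & ( p )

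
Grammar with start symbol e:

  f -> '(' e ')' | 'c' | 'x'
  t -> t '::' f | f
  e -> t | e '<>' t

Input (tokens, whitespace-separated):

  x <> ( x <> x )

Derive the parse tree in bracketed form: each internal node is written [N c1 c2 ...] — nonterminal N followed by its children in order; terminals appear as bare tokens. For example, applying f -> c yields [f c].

e
e <> t
t <> t
f <> t
x <> t
x <> f
x <> ( e )
x <> ( e <> t )
x <> ( t <> t )
x <> ( f <> t )
x <> ( x <> t )
x <> ( x <> f )
x <> ( x <> x )

[e [e [t [f x]]] <> [t [f ( [e [e [t [f x]]] <> [t [f x]]] )]]]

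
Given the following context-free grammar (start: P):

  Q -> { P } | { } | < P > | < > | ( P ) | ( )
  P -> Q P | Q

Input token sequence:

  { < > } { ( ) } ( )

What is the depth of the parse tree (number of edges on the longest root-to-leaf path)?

[P [Q { [P [Q < >]] }] [P [Q { [P [Q ( )]] }] [P [Q ( )]]]]

5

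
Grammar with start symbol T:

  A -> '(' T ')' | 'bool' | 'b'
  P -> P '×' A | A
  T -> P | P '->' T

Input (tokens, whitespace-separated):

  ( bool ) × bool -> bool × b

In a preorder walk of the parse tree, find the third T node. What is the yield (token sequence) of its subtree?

[T [P [P [A ( [T [P [A bool]]] )]] × [A bool]] -> [T [P [P [A bool]] × [A b]]]]

bool × b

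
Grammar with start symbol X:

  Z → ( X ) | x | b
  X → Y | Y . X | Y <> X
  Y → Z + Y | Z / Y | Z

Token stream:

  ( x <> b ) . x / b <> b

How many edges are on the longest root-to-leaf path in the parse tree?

[X [Y [Z ( [X [Y [Z x]] <> [X [Y [Z b]]]] )]] . [X [Y [Z x] / [Y [Z b]]] <> [X [Y [Z b]]]]]

7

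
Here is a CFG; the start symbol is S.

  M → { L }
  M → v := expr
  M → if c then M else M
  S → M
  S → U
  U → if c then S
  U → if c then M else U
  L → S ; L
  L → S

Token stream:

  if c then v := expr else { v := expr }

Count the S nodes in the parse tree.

2

[S [M if c then [M v := expr] else [M { [L [S [M v := expr]]] }]]]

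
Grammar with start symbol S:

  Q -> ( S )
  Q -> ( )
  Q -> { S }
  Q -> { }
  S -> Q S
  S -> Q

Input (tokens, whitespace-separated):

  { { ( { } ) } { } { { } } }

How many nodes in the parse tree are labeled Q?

[S [Q { [S [Q { [S [Q ( [S [Q { }]] )]] }] [S [Q { }] [S [Q { [S [Q { }]] }]]]] }]]

7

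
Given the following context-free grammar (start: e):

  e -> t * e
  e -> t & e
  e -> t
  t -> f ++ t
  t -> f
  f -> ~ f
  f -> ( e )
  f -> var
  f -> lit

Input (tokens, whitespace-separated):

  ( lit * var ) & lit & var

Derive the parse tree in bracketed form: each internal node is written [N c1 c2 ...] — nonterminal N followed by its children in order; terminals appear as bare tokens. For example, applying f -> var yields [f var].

[e [t [f ( [e [t [f lit]] * [e [t [f var]]]] )]] & [e [t [f lit]] & [e [t [f var]]]]]

e
t & e
f & e
( e ) & e
( t * e ) & e
( f * e ) & e
( lit * e ) & e
( lit * t ) & e
( lit * f ) & e
( lit * var ) & e
( lit * var ) & t & e
( lit * var ) & f & e
( lit * var ) & lit & e
( lit * var ) & lit & t
( lit * var ) & lit & f
( lit * var ) & lit & var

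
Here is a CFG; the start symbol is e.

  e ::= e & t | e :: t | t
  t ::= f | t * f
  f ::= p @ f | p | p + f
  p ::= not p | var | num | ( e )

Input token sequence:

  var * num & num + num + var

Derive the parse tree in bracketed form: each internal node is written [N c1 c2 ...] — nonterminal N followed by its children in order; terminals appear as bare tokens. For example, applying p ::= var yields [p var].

e
e & t
t & t
t * f & t
f * f & t
p * f & t
var * f & t
var * p & t
var * num & t
var * num & f
var * num & p + f
var * num & num + f
var * num & num + p + f
var * num & num + num + f
var * num & num + num + p
var * num & num + num + var

[e [e [t [t [f [p var]]] * [f [p num]]]] & [t [f [p num] + [f [p num] + [f [p var]]]]]]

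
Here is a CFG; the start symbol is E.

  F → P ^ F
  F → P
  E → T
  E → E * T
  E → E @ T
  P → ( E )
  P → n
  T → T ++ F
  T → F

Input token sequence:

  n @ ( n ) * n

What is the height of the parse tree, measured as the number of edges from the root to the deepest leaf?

9

[E [E [E [T [F [P n]]]] @ [T [F [P ( [E [T [F [P n]]]] )]]]] * [T [F [P n]]]]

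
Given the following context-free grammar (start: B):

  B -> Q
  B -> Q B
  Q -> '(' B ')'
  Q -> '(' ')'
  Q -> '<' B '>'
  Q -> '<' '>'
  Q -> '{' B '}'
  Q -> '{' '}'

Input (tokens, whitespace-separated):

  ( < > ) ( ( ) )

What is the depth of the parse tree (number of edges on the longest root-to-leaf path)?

5

[B [Q ( [B [Q < >]] )] [B [Q ( [B [Q ( )]] )]]]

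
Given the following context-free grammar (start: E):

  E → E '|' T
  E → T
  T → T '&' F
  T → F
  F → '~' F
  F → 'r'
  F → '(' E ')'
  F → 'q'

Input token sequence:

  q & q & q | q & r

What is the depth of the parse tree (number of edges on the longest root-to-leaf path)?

[E [E [T [T [T [F q]] & [F q]] & [F q]]] | [T [T [F q]] & [F r]]]

6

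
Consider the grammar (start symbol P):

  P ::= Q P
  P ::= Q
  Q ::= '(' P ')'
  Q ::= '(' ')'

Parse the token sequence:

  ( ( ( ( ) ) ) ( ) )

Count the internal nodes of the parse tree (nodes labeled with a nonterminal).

[P [Q ( [P [Q ( [P [Q ( [P [Q ( )]] )]] )] [P [Q ( )]]] )]]

10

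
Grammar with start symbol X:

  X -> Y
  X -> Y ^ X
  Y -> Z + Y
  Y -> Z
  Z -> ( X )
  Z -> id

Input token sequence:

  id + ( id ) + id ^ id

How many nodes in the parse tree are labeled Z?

5

[X [Y [Z id] + [Y [Z ( [X [Y [Z id]]] )] + [Y [Z id]]]] ^ [X [Y [Z id]]]]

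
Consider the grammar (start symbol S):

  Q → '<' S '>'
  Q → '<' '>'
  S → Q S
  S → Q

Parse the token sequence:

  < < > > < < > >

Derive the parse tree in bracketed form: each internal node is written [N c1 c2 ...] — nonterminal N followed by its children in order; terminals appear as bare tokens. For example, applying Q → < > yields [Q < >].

[S [Q < [S [Q < >]] >] [S [Q < [S [Q < >]] >]]]

S
Q S
< S > S
< Q > S
< < > > S
< < > > Q
< < > > < S >
< < > > < Q >
< < > > < < > >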